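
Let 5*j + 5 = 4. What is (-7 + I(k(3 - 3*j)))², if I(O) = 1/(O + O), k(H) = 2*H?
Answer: 249001/5184 ≈ 48.033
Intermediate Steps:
j = -⅕ (j = -1 + (⅕)*4 = -1 + ⅘ = -⅕ ≈ -0.20000)
I(O) = 1/(2*O)
(-7 + I(k(3 - 3*j)))² = (-7 + 1/(2*((2*(3 - 3*(-⅕))))))² = (-7 + 1/(2*((2*(3 + ⅗)))))² = (-7 + 1/(2*((2*(18/5)))))² = (-7 + 1/(2*(36/5)))² = (-7 + (½)*(5/36))² = (-7 + 5/72)² = (-499/72)² = 249001/5184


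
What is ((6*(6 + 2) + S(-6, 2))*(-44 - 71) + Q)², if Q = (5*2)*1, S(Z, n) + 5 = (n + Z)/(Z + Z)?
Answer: 222606400/9 ≈ 2.4734e+7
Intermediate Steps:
S(Z, n) = -5 + (Z + n)/(2*Z) (S(Z, n) = -5 + (n + Z)/(Z + Z) = -5 + (Z + n)/((2*Z)) = -5 + (Z + n)*(1/(2*Z)) = -5 + (Z + n)/(2*Z))
Q = 10 (Q = 10*1 = 10)
((6*(6 + 2) + S(-6, 2))*(-44 - 71) + Q)² = ((6*(6 + 2) + (½)*(2 - 9*(-6))/(-6))*(-44 - 71) + 10)² = ((6*8 + (½)*(-⅙)*(2 + 54))*(-115) + 10)² = ((48 + (½)*(-⅙)*56)*(-115) + 10)² = ((48 - 14/3)*(-115) + 10)² = ((130/3)*(-115) + 10)² = (-14950/3 + 10)² = (-14920/3)² = 222606400/9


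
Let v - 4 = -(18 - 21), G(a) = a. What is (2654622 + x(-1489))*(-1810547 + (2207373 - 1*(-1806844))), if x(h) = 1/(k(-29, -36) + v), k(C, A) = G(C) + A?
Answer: 169647413917625/29 ≈ 5.8499e+12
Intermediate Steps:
k(C, A) = A + C (k(C, A) = C + A = A + C)
v = 7 (v = 4 - (18 - 21) = 4 - 1*(-3) = 4 + 3 = 7)
x(h) = -1/58 (x(h) = 1/((-36 - 29) + 7) = 1/(-65 + 7) = 1/(-58) = -1/58)
(2654622 + x(-1489))*(-1810547 + (2207373 - 1*(-1806844))) = (2654622 - 1/58)*(-1810547 + (2207373 - 1*(-1806844))) = 153968075*(-1810547 + (2207373 + 1806844))/58 = 153968075*(-1810547 + 4014217)/58 = (153968075/58)*2203670 = 169647413917625/29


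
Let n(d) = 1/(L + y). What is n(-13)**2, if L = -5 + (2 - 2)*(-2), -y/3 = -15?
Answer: 1/1600 ≈ 0.00062500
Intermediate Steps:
y = 45 (y = -3*(-15) = 45)
L = -5 (L = -5 + 0*(-2) = -5 + 0 = -5)
n(d) = 1/40 (n(d) = 1/(-5 + 45) = 1/40)
n(-13)**2 = (1/40)**2 = 1/1600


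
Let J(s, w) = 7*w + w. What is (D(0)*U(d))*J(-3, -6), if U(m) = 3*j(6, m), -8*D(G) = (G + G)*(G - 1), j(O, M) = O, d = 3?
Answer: 0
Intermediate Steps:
J(s, w) = 8*w
D(G) = -G*(-1 + G)/4 (D(G) = -(G + G)*(G - 1)/8 = -2*G*(-1 + G)/8 = -G*(-1 + G)/4)
U(m) = 18 (U(m) = 3*6 = 18)
(D(0)*U(d))*J(-3, -6) = (((¼)*0*(1 - 1*0))*18)*(8*(-6)) = (((¼)*0*(1 + 0))*18)*(-48) = (((¼)*0*1)*18)*(-48) = (0*18)*(-48) = 0*(-48) = 0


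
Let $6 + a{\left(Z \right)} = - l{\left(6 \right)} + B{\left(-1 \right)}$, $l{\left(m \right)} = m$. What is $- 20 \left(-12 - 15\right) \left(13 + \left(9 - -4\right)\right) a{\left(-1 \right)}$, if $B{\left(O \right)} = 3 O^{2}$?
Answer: $-126360$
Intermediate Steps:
$a{\left(Z \right)} = -9$ ($a{\left(Z \right)} = -6 + \left(\left(-1\right) 6 + 3 \left(-1\right)^{2}\right) = -6 + \left(-6 + 3 \cdot 1\right) = -6 + \left(-6 + 3\right) = -6 - 3 = -9$)
$- 20 \left(-12 - 15\right) \left(13 + \left(9 - -4\right)\right) a{\left(-1 \right)} = - 20 \left(-12 - 15\right) \left(13 + \left(9 - -4\right)\right) \left(-9\right) = - 20 \left(- 27 \left(13 + \left(9 + 4\right)\right)\right) \left(-9\right) = - 20 \left(- 27 \left(13 + 13\right)\right) \left(-9\right) = - 20 \left(\left(-27\right) 26\right) \left(-9\right) = \left(-20\right) \left(-702\right) \left(-9\right) = 14040 \left(-9\right) = -126360$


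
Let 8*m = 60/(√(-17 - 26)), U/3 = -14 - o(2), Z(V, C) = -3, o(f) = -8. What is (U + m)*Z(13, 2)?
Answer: 54 + 45*I*√43/86 ≈ 54.0 + 3.4312*I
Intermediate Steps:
U = -18 (U = 3*(-14 - 1*(-8)) = 3*(-14 + 8) = 3*(-6) = -18)
m = -15*I*√43/86 (m = (60/(√(-17 - 26)))/8 = (60/(√(-43)))/8 = (60/((I*√43)))/8 = (60*(-I*√43/43))/8 = (-60*I*√43/43)/8 = -15*I*√43/86 ≈ -1.1437*I)
(U + m)*Z(13, 2) = (-18 - 15*I*√43/86)*(-3) = 54 + 45*I*√43/86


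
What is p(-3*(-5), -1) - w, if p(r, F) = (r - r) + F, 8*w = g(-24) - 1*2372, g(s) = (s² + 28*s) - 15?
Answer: 2475/8 ≈ 309.38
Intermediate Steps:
g(s) = -15 + s² + 28*s
w = -2483/8 (w = ((-15 + (-24)² + 28*(-24)) - 1*2372)/8 = ((-15 + 576 - 672) - 2372)/8 = (-111 - 2372)/8 = (⅛)*(-2483) = -2483/8 ≈ -310.38)
p(r, F) = F (p(r, F) = 0 + F = F)
p(-3*(-5), -1) - w = -1 - 1*(-2483/8) = -1 + 2483/8 = 2475/8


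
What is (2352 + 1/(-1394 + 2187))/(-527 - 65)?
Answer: -1865137/469456 ≈ -3.9730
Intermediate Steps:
(2352 + 1/(-1394 + 2187))/(-527 - 65) = (2352 + 1/793)/(-592) = (2352 + 1/793)*(-1/592) = (1865137/793)*(-1/592) = -1865137/469456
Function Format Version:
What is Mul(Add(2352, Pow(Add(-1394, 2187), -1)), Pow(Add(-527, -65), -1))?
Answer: Rational(-1865137, 469456) ≈ -3.9730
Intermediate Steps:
Mul(Add(2352, Pow(Add(-1394, 2187), -1)), Pow(Add(-527, -65), -1)) = Mul(Add(2352, Pow(793, -1)), Pow(-592, -1)) = Mul(Add(2352, Rational(1, 793)), Rational(-1, 592)) = Mul(Rational(1865137, 793), Rational(-1, 592)) = Rational(-1865137, 469456)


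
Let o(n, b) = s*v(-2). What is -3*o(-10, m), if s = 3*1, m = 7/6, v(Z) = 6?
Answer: -54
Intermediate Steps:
m = 7/6 (m = 7*(⅙) = 7/6 ≈ 1.1667)
s = 3
o(n, b) = 18 (o(n, b) = 3*6 = 18)
-3*o(-10, m) = -3*18 = -54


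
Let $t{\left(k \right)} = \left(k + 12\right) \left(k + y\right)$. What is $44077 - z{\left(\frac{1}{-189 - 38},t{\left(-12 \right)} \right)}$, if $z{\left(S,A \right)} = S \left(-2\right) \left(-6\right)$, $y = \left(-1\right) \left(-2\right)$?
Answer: $\frac{10005491}{227} \approx 44077.0$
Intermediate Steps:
$y = 2$
$t{\left(k \right)} = \left(2 + k\right) \left(12 + k\right)$ ($t{\left(k \right)} = \left(k + 12\right) \left(k + 2\right) = \left(12 + k\right) \left(2 + k\right) = \left(2 + k\right) \left(12 + k\right)$)
$z{\left(S,A \right)} = 12 S$ ($z{\left(S,A \right)} = - 2 S \left(-6\right) = 12 S$)
$44077 - z{\left(\frac{1}{-189 - 38},t{\left(-12 \right)} \right)} = 44077 - \frac{12}{-189 - 38} = 44077 - \frac{12}{-227} = 44077 - 12 \left(- \frac{1}{227}\right) = 44077 - - \frac{12}{227} = 44077 + \frac{12}{227} = \frac{10005491}{227}$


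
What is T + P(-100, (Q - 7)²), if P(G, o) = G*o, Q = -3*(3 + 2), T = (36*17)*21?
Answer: -35548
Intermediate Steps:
T = 12852 (T = 612*21 = 12852)
Q = -15 (Q = -3*5 = -15)
T + P(-100, (Q - 7)²) = 12852 - 100*(-15 - 7)² = 12852 - 100*(-22)² = 12852 - 100*484 = 12852 - 48400 = -35548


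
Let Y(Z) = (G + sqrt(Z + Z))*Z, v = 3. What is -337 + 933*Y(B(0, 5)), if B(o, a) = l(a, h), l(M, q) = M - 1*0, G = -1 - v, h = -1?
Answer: -18997 + 4665*sqrt(10) ≈ -4245.0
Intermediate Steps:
G = -4 (G = -1 - 1*3 = -1 - 3 = -4)
l(M, q) = M (l(M, q) = M + 0 = M)
B(o, a) = a
Y(Z) = Z*(-4 + sqrt(2)*sqrt(Z)) (Y(Z) = (-4 + sqrt(Z + Z))*Z = (-4 + sqrt(2*Z))*Z = (-4 + sqrt(2)*sqrt(Z))*Z = Z*(-4 + sqrt(2)*sqrt(Z)))
-337 + 933*Y(B(0, 5)) = -337 + 933*(-4*5 + sqrt(2)*5**(3/2)) = -337 + 933*(-20 + sqrt(2)*(5*sqrt(5))) = -337 + 933*(-20 + 5*sqrt(10)) = -337 + (-18660 + 4665*sqrt(10)) = -18997 + 4665*sqrt(10)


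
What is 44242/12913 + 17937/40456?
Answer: 2021474833/522408328 ≈ 3.8695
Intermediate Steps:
44242/12913 + 17937/40456 = 2021474833/522408328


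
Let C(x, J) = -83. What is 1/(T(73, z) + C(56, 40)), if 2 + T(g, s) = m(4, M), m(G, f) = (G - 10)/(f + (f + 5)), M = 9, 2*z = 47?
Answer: -23/1961 ≈ -0.011729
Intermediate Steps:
z = 47/2 (z = (1/2)*47 = 47/2 ≈ 23.500)
m(G, f) = (-10 + G)/(5 + 2*f) (m(G, f) = (-10 + G)/(f + (5 + f)) = (-10 + G)/(5 + 2*f))
T(g, s) = -52/23 (T(g, s) = -2 + (-10 + 4)/(5 + 2*9) = -2 - 6/(5 + 18) = -2 - 6/23 = -52/23)
1/(T(73, z) + C(56, 40)) = 1/(-52/23 - 83) = 1/(-1961/23) = -23/1961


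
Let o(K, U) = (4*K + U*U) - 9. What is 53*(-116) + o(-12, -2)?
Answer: -6201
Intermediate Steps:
o(K, U) = -9 + U² + 4*K (o(K, U) = (4*K + U²) - 9 = (U² + 4*K) - 9 = -9 + U² + 4*K)
53*(-116) + o(-12, -2) = 53*(-116) + (-9 + (-2)² + 4*(-12)) = -6148 + (-9 + 4 - 48) = -6148 - 53 = -6201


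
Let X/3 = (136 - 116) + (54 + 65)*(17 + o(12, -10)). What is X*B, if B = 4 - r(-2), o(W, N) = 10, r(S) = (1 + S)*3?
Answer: 67893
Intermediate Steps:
r(S) = 3 + 3*S
B = 7 (B = 4 - (3 + 3*(-2)) = 4 - (3 - 6) = 4 - 1*(-3) = 4 + 3 = 7)
X = 9699 (X = 3*((136 - 116) + (54 + 65)*(17 + 10)) = 3*(20 + 119*27) = 3*(20 + 3213) = 3*3233 = 9699)
X*B = 9699*7 = 67893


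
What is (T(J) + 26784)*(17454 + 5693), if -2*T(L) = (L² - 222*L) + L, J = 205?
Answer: 657930328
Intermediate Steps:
T(L) = -L²/2 + 221*L/2 (T(L) = -((L² - 222*L) + L)/2 = -(L² - 221*L)/2 = -L²/2 + 221*L/2)
(T(J) + 26784)*(17454 + 5693) = ((½)*205*(221 - 1*205) + 26784)*(17454 + 5693) = ((½)*205*(221 - 205) + 26784)*23147 = ((½)*205*16 + 26784)*23147 = (1640 + 26784)*23147 = 28424*23147 = 657930328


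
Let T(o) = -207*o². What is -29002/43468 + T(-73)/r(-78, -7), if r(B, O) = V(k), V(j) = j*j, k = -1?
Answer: -23974855103/21734 ≈ -1.1031e+6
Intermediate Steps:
V(j) = j²
r(B, O) = 1 (r(B, O) = (-1)² = 1)
-29002/43468 + T(-73)/r(-78, -7) = -29002/43468 - 207*(-73)²/1 = -29002*1/43468 - 207*5329*1 = -14501/21734 - 1103103*1 = -14501/21734 - 1103103 = -23974855103/21734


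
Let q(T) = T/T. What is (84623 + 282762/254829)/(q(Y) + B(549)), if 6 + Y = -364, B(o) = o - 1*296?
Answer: 7188225743/21575522 ≈ 333.17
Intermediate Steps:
B(o) = -296 + o (B(o) = o - 296 = -296 + o)
Y = -370 (Y = -6 - 364 = -370)
q(T) = 1
(84623 + 282762/254829)/(q(Y) + B(549)) = (84623 + 282762/254829)/(1 + (-296 + 549)) = (84623 + 282762*(1/254829))/(1 + 253) = (84623 + 94254/84943)/254 = (7188225743/84943)*(1/254) = 7188225743/21575522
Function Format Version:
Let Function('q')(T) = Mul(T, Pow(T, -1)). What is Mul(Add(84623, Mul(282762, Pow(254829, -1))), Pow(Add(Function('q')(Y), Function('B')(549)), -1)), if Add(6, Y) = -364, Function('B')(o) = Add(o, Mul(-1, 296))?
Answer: Rational(7188225743, 21575522) ≈ 333.17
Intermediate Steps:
Function('B')(o) = Add(-296, o) (Function('B')(o) = Add(o, -296) = Add(-296, o))
Y = -370 (Y = Add(-6, -364) = -370)
Function('q')(T) = 1
Mul(Add(84623, Mul(282762, Pow(254829, -1))), Pow(Add(Function('q')(Y), Function('B')(549)), -1)) = Mul(Add(84623, Mul(282762, Pow(254829, -1))), Pow(Add(1, Add(-296, 549)), -1)) = Mul(Add(84623, Mul(282762, Rational(1, 254829))), Pow(Add(1, 253), -1)) = Mul(Add(84623, Rational(94254, 84943)), Pow(254, -1)) = Mul(Rational(7188225743, 84943), Rational(1, 254)) = Rational(7188225743, 21575522)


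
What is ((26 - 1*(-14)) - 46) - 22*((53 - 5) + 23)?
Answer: -1568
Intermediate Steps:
((26 - 1*(-14)) - 46) - 22*((53 - 5) + 23) = ((26 + 14) - 46) - 22*(48 + 23) = (40 - 46) - 22*71 = -6 - 1562 = -1568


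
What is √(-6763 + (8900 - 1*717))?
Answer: 2*√355 ≈ 37.683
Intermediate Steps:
√(-6763 + (8900 - 1*717)) = √(-6763 + (8900 - 717)) = √(-6763 + 8183) = √1420 = 2*√355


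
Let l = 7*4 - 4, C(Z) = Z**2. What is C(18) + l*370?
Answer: 9204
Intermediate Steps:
l = 24 (l = 28 - 4 = 24)
C(18) + l*370 = 18**2 + 24*370 = 324 + 8880 = 9204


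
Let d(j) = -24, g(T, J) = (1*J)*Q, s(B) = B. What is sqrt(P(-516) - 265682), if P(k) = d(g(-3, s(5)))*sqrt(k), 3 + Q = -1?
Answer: sqrt(-265682 - 48*I*sqrt(129)) ≈ 0.529 - 515.44*I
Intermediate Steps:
Q = -4 (Q = -3 - 1 = -4)
g(T, J) = -4*J (g(T, J) = (1*J)*(-4) = J*(-4) = -4*J)
P(k) = -24*sqrt(k)
sqrt(P(-516) - 265682) = sqrt(-48*I*sqrt(129) - 265682) = sqrt(-265682 - 48*I*sqrt(129))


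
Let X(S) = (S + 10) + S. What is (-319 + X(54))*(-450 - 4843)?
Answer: 1063893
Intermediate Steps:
X(S) = 10 + 2*S (X(S) = (10 + S) + S = 10 + 2*S)
(-319 + X(54))*(-450 - 4843) = (-319 + (10 + 2*54))*(-450 - 4843) = (-319 + (10 + 108))*(-5293) = (-319 + 118)*(-5293) = -201*(-5293) = 1063893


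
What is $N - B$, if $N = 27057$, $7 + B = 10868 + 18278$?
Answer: $-2082$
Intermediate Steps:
$B = 29139$ ($B = -7 + \left(10868 + 18278\right) = -7 + 29146 = 29139$)
$N - B = 27057 - 29139 = -2082$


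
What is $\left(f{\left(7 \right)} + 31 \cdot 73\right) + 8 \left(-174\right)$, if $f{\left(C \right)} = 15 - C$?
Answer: $879$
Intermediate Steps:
$\left(f{\left(7 \right)} + 31 \cdot 73\right) + 8 \left(-174\right) = \left(\left(15 - 7\right) + 31 \cdot 73\right) + 8 \left(-174\right) = \left(\left(15 - 7\right) + 2263\right) - 1392 = \left(8 + 2263\right) - 1392 = 2271 - 1392 = 879$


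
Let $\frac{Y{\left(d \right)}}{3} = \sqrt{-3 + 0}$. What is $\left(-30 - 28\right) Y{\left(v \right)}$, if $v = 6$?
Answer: $- 174 i \sqrt{3} \approx - 301.38 i$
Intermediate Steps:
$Y{\left(d \right)} = 3 i \sqrt{3}$ ($Y{\left(d \right)} = 3 \sqrt{-3 + 0} = 3 \sqrt{-3} = 3 i \sqrt{3}$)
$\left(-30 - 28\right) Y{\left(v \right)} = \left(-30 - 28\right) 3 i \sqrt{3} = - 58 \cdot 3 i \sqrt{3} = - 174 i \sqrt{3}$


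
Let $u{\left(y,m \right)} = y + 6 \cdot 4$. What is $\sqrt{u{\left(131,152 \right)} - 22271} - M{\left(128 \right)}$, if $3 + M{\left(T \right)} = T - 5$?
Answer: $-120 + 2 i \sqrt{5529} \approx -120.0 + 148.71 i$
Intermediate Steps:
$u{\left(y,m \right)} = 24 + y$ ($u{\left(y,m \right)} = y + 24 = 24 + y$)
$M{\left(T \right)} = -8 + T$ ($M{\left(T \right)} = -3 + \left(T - 5\right) = -3 + \left(-5 + T\right) = -8 + T$)
$\sqrt{u{\left(131,152 \right)} - 22271} - M{\left(128 \right)} = \sqrt{\left(24 + 131\right) - 22271} - \left(-8 + 128\right) = \sqrt{155 - 22271} - 120 = \sqrt{-22116} - 120 = 2 i \sqrt{5529} - 120 = -120 + 2 i \sqrt{5529}$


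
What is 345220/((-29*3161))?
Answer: -345220/91669 ≈ -3.7659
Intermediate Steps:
345220/((-29*3161)) = 345220/(-91669) = 345220*(-1/91669) = -345220/91669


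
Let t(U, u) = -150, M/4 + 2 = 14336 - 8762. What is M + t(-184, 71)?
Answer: 22138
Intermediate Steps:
M = 22288 (M = -8 + 4*(14336 - 8762) = -8 + 4*5574 = -8 + 22296 = 22288)
M + t(-184, 71) = 22288 - 150 = 22138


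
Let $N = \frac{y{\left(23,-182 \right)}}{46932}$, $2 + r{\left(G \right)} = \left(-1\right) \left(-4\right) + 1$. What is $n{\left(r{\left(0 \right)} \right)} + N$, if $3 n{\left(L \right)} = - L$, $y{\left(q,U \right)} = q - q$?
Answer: $-1$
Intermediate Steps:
$y{\left(q,U \right)} = 0$
$r{\left(G \right)} = 3$ ($r{\left(G \right)} = -2 + \left(\left(-1\right) \left(-4\right) + 1\right) = -2 + \left(4 + 1\right) = -2 + 5 = 3$)
$n{\left(L \right)} = - \frac{L}{3}$ ($n{\left(L \right)} = \frac{\left(-1\right) L}{3} = - \frac{L}{3}$)
$N = 0$ ($N = \frac{0}{46932} = 0 \cdot \frac{1}{46932} = 0$)
$n{\left(r{\left(0 \right)} \right)} + N = \left(- \frac{1}{3}\right) 3 + 0 = -1 + 0 = -1$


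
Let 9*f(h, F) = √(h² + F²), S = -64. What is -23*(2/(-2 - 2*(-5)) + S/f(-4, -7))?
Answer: -23/4 + 13248*√65/65 ≈ 1637.5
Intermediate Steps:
f(h, F) = √(F² + h²)/9 (f(h, F) = √(h² + F²)/9 = √(F² + h²)/9)
-23*(2/(-2 - 2*(-5)) + S/f(-4, -7)) = -23*(2/(-2 - 2*(-5)) - 64*9/√((-7)² + (-4)²)) = -23*(2/(-2 + 10) - 64*9/√(49 + 16)) = -23*(2/8 - 64*9*√65/65) = -23*(2*(⅛) - 576*√65/65) = -23*(¼ - 576*√65/65) = -23/4 + 13248*√65/65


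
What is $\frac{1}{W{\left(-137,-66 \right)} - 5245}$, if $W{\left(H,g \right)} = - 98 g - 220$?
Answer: $\frac{1}{1003} \approx 0.00099701$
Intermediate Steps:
$W{\left(H,g \right)} = -220 - 98 g$
$\frac{1}{W{\left(-137,-66 \right)} - 5245} = \frac{1}{\left(-220 - -6468\right) - 5245} = \frac{1}{\left(-220 + 6468\right) - 5245} = \frac{1}{6248 - 5245} = \frac{1}{1003}$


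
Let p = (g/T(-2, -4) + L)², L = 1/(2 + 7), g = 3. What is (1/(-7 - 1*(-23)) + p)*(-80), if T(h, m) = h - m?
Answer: -17225/81 ≈ -212.65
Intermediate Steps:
L = ⅑ (L = 1/9 = ⅑ ≈ 0.11111)
p = 841/324 (p = (3/(-2 - 1*(-4)) + ⅑)² = (3/(-2 + 4) + ⅑)² = (3/2 + ⅑)² = (29/18)² = 841/324 ≈ 2.5957)
(1/(-7 - 1*(-23)) + p)*(-80) = (1/(-7 - 1*(-23)) + 841/324)*(-80) = (1/(-7 + 23) + 841/324)*(-80) = (1/16 + 841/324)*(-80) = (3445/1296)*(-80) = -17225/81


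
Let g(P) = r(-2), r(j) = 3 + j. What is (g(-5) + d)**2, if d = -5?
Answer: 16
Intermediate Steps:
g(P) = 1 (g(P) = 3 - 2 = 1)
(g(-5) + d)**2 = (1 - 5)**2 = (-4)**2 = 16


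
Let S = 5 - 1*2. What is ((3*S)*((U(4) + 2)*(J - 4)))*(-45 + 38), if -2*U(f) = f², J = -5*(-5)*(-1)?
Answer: -10962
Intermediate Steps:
J = -25 (J = 25*(-1) = -25)
U(f) = -f²/2
S = 3 (S = 5 - 2 = 3)
((3*S)*((U(4) + 2)*(J - 4)))*(-45 + 38) = ((3*3)*((-½*4² + 2)*(-25 - 4)))*(-45 + 38) = (9*((-½*16 + 2)*(-29)))*(-7) = (9*((-8 + 2)*(-29)))*(-7) = (9*(-6*(-29)))*(-7) = (9*174)*(-7) = 1566*(-7) = -10962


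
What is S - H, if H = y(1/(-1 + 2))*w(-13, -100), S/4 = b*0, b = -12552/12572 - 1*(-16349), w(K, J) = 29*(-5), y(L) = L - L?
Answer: 0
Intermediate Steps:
y(L) = 0
w(K, J) = -145
b = 51381769/3143 (b = -12552*1/12572 + 16349 = -3138/3143 + 16349 = 51381769/3143 ≈ 16348.)
S = 0 (S = 4*((51381769/3143)*0) = 4*0 = 0)
H = 0 (H = 0*(-145) = 0)
S - H = 0 - 1*0 = 0 + 0 = 0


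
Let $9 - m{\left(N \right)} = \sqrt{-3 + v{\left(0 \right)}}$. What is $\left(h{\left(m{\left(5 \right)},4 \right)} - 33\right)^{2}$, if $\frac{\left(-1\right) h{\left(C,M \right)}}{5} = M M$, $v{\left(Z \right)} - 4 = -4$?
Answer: $12769$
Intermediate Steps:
$v{\left(Z \right)} = 0$ ($v{\left(Z \right)} = 4 - 4 = 0$)
$m{\left(N \right)} = 9 - i \sqrt{3}$ ($m{\left(N \right)} = 9 - \sqrt{-3 + 0} = 9 - \sqrt{-3} = 9 - i \sqrt{3}$)
$h{\left(C,M \right)} = - 5 M^{2}$ ($h{\left(C,M \right)} = - 5 M M = - 5 M^{2}$)
$\left(h{\left(m{\left(5 \right)},4 \right)} - 33\right)^{2} = \left(- 5 \cdot 4^{2} - 33\right)^{2} = \left(\left(-5\right) 16 - 33\right)^{2} = \left(-80 - 33\right)^{2} = \left(-113\right)^{2} = 12769$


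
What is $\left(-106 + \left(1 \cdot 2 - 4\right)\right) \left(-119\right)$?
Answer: $12852$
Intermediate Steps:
$\left(-106 + \left(1 \cdot 2 - 4\right)\right) \left(-119\right) = \left(-106 + \left(2 - 4\right)\right) \left(-119\right) = \left(-106 - 2\right) \left(-119\right) = \left(-108\right) \left(-119\right) = 12852$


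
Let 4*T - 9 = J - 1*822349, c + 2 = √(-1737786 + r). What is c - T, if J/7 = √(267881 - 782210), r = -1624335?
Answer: 205583 + 3*I*√373569 - 7*I*√514329/4 ≈ 2.0558e+5 + 578.57*I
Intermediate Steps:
J = 7*I*√514329 (J = 7*√(267881 - 782210) = 7*√(-514329) = 7*(I*√514329) = 7*I*√514329 ≈ 5020.2*I)
c = -2 + 3*I*√373569 (c = -2 + √(-1737786 - 1624335) = -2 + √(-3362121) = -2 + 3*I*√373569 ≈ -2.0 + 1833.6*I)
T = -205585 + 7*I*√514329/4 (T = 9/4 + (7*I*√514329 - 1*822349)/4 = 9/4 + (7*I*√514329 - 822349)/4 = 9/4 + (-822349 + 7*I*√514329)/4 = 9/4 + (-822349/4 + 7*I*√514329/4) = -205585 + 7*I*√514329/4 ≈ -2.0559e+5 + 1255.0*I)
c - T = (-2 + 3*I*√373569) - (-205585 + 7*I*√514329/4) = (-2 + 3*I*√373569) + (205585 - 7*I*√514329/4) = 205583 + 3*I*√373569 - 7*I*√514329/4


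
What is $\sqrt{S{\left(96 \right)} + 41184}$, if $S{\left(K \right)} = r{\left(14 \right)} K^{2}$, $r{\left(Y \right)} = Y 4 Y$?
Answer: $12 \sqrt{50462} \approx 2695.6$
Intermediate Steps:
$r{\left(Y \right)} = 4 Y^{2}$ ($r{\left(Y \right)} = 4 Y Y = 4 Y^{2}$)
$S{\left(K \right)} = 784 K^{2}$ ($S{\left(K \right)} = 4 \cdot 14^{2} K^{2} = 4 \cdot 196 K^{2} = 784 K^{2}$)
$\sqrt{S{\left(96 \right)} + 41184} = \sqrt{784 \cdot 96^{2} + 41184} = \sqrt{784 \cdot 9216 + 41184} = \sqrt{7225344 + 41184} = \sqrt{7266528} = 12 \sqrt{50462}$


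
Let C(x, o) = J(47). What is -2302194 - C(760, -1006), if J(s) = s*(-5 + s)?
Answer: -2304168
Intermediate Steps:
C(x, o) = 1974 (C(x, o) = 47*(-5 + 47) = 47*42 = 1974)
-2302194 - C(760, -1006) = -2302194 - 1*1974 = -2302194 - 1974 = -2304168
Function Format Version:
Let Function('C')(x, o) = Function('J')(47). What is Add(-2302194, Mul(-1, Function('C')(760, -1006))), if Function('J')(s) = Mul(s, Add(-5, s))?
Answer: -2304168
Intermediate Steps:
Function('C')(x, o) = 1974 (Function('C')(x, o) = Mul(47, Add(-5, 47)) = Mul(47, 42) = 1974)
Add(-2302194, Mul(-1, Function('C')(760, -1006))) = Add(-2302194, Mul(-1, 1974)) = Add(-2302194, -1974) = -2304168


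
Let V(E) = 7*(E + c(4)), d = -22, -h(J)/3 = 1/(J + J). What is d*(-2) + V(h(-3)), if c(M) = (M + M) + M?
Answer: 263/2 ≈ 131.50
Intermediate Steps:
h(J) = -3/(2*J) (h(J) = -3/(J + J) = -3*1/(2*J) = -3/(2*J))
c(M) = 3*M (c(M) = 2*M + M = 3*M)
V(E) = 84 + 7*E (V(E) = 7*(E + 3*4) = 7*(E + 12) = 7*(12 + E) = 84 + 7*E)
d*(-2) + V(h(-3)) = -22*(-2) + (84 + 7*(-3/2/(-3))) = 44 + (84 + 7*(-3/2*(-⅓))) = 44 + (84 + 7*(½)) = 44 + (84 + 7/2) = 44 + 175/2 = 263/2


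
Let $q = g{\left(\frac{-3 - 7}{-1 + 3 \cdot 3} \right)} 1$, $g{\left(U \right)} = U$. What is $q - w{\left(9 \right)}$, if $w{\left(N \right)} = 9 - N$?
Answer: $- \frac{5}{4} \approx -1.25$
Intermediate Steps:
$q = - \frac{5}{4}$ ($q = \frac{-3 - 7}{-1 + 3 \cdot 3} \cdot 1 = - \frac{10}{-1 + 9} \cdot 1 = - \frac{10}{8} \cdot 1 = \left(-10\right) \frac{1}{8} \cdot 1 = \left(- \frac{5}{4}\right) 1 = - \frac{5}{4} \approx -1.25$)
$q - w{\left(9 \right)} = - \frac{5}{4} - \left(9 - 9\right) = - \frac{5}{4} - 0 = - \frac{5}{4} + 0 = - \frac{5}{4}$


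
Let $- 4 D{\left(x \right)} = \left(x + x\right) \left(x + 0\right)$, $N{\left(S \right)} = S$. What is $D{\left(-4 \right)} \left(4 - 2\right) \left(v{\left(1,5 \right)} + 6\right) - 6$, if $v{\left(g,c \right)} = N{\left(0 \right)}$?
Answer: $-102$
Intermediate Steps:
$v{\left(g,c \right)} = 0$
$D{\left(x \right)} = - \frac{x^{2}}{2}$ ($D{\left(x \right)} = - \frac{\left(x + x\right) \left(x + 0\right)}{4} = - \frac{2 x x}{4} = - \frac{2 x^{2}}{4} = - \frac{x^{2}}{2}$)
$D{\left(-4 \right)} \left(4 - 2\right) \left(v{\left(1,5 \right)} + 6\right) - 6 = - \frac{\left(-4\right)^{2}}{2} \left(4 - 2\right) \left(0 + 6\right) - 6 = \left(- \frac{1}{2}\right) 16 \cdot 2 \cdot 6 - 6 = \left(-8\right) 12 - 6 = -96 - 6 = -102$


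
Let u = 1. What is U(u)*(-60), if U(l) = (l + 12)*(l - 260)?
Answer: 202020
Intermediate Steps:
U(l) = (-260 + l)*(12 + l) (U(l) = (12 + l)*(-260 + l) = (-260 + l)*(12 + l))
U(u)*(-60) = (-3120 + 1² - 248*1)*(-60) = (-3120 + 1 - 248)*(-60) = -3367*(-60) = 202020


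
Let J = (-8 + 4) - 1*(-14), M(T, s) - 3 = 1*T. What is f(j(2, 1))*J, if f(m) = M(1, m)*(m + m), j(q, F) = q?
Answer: 160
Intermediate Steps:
M(T, s) = 3 + T (M(T, s) = 3 + 1*T = 3 + T)
J = 10 (J = -4 + 14 = 10)
f(m) = 8*m (f(m) = (3 + 1)*(m + m) = 4*(2*m) = 8*m)
f(j(2, 1))*J = (8*2)*10 = 16*10 = 160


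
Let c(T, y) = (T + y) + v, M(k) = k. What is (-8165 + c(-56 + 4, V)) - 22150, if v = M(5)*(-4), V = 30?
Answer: -30357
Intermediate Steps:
v = -20 (v = 5*(-4) = -20)
c(T, y) = -20 + T + y (c(T, y) = (T + y) - 20 = -20 + T + y)
(-8165 + c(-56 + 4, V)) - 22150 = (-8165 + (-20 + (-56 + 4) + 30)) - 22150 = (-8165 + (-20 - 52 + 30)) - 22150 = (-8165 - 42) - 22150 = -8207 - 22150 = -30357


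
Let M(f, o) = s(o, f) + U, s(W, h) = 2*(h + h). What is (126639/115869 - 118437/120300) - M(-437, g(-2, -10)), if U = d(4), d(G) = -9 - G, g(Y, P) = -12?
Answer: 2727573574183/1548782300 ≈ 1761.1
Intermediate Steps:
s(W, h) = 4*h (s(W, h) = 2*(2*h) = 4*h)
U = -13 (U = -9 - 1*4 = -9 - 4 = -13)
M(f, o) = -13 + 4*f (M(f, o) = 4*f - 13 = -13 + 4*f)
(126639/115869 - 118437/120300) - M(-437, g(-2, -10)) = (126639/115869 - 118437/120300) - (-13 + 4*(-437)) = (126639*(1/115869) - 118437*1/120300) - (-13 - 1748) = (42213/38623 - 39479/40100) - 1*(-1761) = 167943883/1548782300 + 1761 = 2727573574183/1548782300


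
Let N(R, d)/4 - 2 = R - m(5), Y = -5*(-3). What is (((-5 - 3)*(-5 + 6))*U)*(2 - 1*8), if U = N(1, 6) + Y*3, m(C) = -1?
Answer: 2928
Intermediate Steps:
Y = 15
N(R, d) = 12 + 4*R (N(R, d) = 8 + 4*(R - 1*(-1)) = 8 + 4*(R + 1) = 8 + 4*(1 + R) = 8 + (4 + 4*R) = 12 + 4*R)
U = 61 (U = (12 + 4*1) + 15*3 = (12 + 4) + 45 = 16 + 45 = 61)
(((-5 - 3)*(-5 + 6))*U)*(2 - 1*8) = (((-5 - 3)*(-5 + 6))*61)*(2 - 1*8) = (-8*1*61)*(2 - 8) = -8*61*(-6) = -488*(-6) = 2928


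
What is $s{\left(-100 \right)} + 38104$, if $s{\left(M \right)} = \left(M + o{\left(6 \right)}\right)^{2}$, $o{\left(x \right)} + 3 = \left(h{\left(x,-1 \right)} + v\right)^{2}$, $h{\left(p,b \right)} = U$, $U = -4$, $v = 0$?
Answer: $45673$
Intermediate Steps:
$h{\left(p,b \right)} = -4$
$o{\left(x \right)} = 13$ ($o{\left(x \right)} = -3 + \left(-4 + 0\right)^{2} = -3 + \left(-4\right)^{2} = -3 + 16 = 13$)
$s{\left(M \right)} = \left(13 + M\right)^{2}$ ($s{\left(M \right)} = \left(M + 13\right)^{2} = \left(13 + M\right)^{2}$)
$s{\left(-100 \right)} + 38104 = \left(13 - 100\right)^{2} + 38104 = \left(-87\right)^{2} + 38104 = 7569 + 38104 = 45673$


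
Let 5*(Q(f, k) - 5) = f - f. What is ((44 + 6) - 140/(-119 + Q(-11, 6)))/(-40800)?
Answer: -73/58140 ≈ -0.0012556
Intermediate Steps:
Q(f, k) = 5 (Q(f, k) = 5 + (f - f)/5 = 5 + (1/5)*0 = 5 + 0 = 5)
((44 + 6) - 140/(-119 + Q(-11, 6)))/(-40800) = ((44 + 6) - 140/(-119 + 5))/(-40800) = (50 - 140/(-114))*(-1/40800) = (50 - 1/114*(-140))*(-1/40800) = (50 + 70/57)*(-1/40800) = (2920/57)*(-1/40800) = -73/58140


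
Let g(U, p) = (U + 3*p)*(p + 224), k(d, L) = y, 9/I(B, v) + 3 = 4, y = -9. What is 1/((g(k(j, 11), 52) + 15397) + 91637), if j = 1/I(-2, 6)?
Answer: 1/147606 ≈ 6.7748e-6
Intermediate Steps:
I(B, v) = 9 (I(B, v) = 9/(-3 + 4) = 9/1 = 9*1 = 9)
j = ⅑ (j = 1/9 = ⅑ ≈ 0.11111)
k(d, L) = -9
g(U, p) = (224 + p)*(U + 3*p) (g(U, p) = (U + 3*p)*(224 + p) = (224 + p)*(U + 3*p))
1/((g(k(j, 11), 52) + 15397) + 91637) = 1/(((3*52² + 224*(-9) + 672*52 - 9*52) + 15397) + 91637) = 1/(((3*2704 - 2016 + 34944 - 468) + 15397) + 91637) = 1/(((8112 - 2016 + 34944 - 468) + 15397) + 91637) = 1/((40572 + 15397) + 91637) = 1/(55969 + 91637) = 1/147606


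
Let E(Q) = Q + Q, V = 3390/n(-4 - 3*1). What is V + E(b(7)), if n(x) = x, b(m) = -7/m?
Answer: -3404/7 ≈ -486.29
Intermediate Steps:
V = -3390/7 (V = 3390/(-4 - 3*1) = 3390/(-4 - 3) = 3390/(-7) = 3390*(-⅐) = -3390/7 ≈ -484.29)
E(Q) = 2*Q
V + E(b(7)) = -3390/7 + 2*(-7/7) = -3390/7 + 2*(-7*⅐) = -3390/7 + 2*(-1) = -3390/7 - 2 = -3404/7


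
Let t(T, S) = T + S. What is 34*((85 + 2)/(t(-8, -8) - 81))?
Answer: -2958/97 ≈ -30.495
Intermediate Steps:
t(T, S) = S + T
34*((85 + 2)/(t(-8, -8) - 81)) = 34*((85 + 2)/((-8 - 8) - 81)) = 34*(87/(-16 - 81)) = 34*(87/(-97)) = 34*(87*(-1/97)) = 34*(-87/97) = -2958/97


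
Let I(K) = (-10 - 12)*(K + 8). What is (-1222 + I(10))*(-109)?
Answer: 176362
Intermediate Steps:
I(K) = -176 - 22*K (I(K) = -22*(8 + K) = -176 - 22*K)
(-1222 + I(10))*(-109) = (-1222 + (-176 - 22*10))*(-109) = (-1222 + (-176 - 220))*(-109) = (-1222 - 396)*(-109) = -1618*(-109) = 176362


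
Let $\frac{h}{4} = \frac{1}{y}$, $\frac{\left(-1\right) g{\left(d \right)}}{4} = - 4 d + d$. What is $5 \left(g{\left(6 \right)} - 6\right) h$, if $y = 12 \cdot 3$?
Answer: $\frac{110}{3} \approx 36.667$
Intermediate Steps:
$g{\left(d \right)} = 12 d$ ($g{\left(d \right)} = - 4 \left(- 4 d + d\right) = - 4 \left(- 3 d\right) = 12 d$)
$y = 36$
$h = \frac{1}{9}$ ($h = \frac{4}{36} = 4 \cdot \frac{1}{36} = \frac{1}{9} \approx 0.11111$)
$5 \left(g{\left(6 \right)} - 6\right) h = 5 \left(12 \cdot 6 - 6\right) \frac{1}{9} = 5 \left(72 - 6\right) \frac{1}{9} = 5 \cdot 66 \cdot \frac{1}{9} = 330 \cdot \frac{1}{9} = \frac{110}{3}$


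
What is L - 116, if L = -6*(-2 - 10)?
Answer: -44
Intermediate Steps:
L = 72 (L = -6*(-12) = 72)
L - 116 = 72 - 116 = -44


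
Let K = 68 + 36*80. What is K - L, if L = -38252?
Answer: 41200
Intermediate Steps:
K = 2948 (K = 68 + 2880 = 2948)
K - L = 2948 - 1*(-38252) = 2948 + 38252 = 41200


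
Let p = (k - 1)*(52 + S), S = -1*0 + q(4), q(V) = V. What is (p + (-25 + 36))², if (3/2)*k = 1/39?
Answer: 26553409/13689 ≈ 1939.8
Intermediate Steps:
k = 2/117 (k = (⅔)/39 = (⅔)*(1/39) = 2/117 ≈ 0.017094)
S = 4 (S = -1*0 + 4 = 0 + 4 = 4)
p = -6440/117 (p = (2/117 - 1)*(52 + 4) = -115/117*56 = -6440/117 ≈ -55.043)
(p + (-25 + 36))² = (-6440/117 + (-25 + 36))² = (-6440/117 + 11)² = (-5153/117)² = 26553409/13689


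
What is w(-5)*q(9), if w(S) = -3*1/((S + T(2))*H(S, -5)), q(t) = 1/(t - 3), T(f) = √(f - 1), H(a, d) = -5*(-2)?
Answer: 1/80 ≈ 0.012500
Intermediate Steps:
H(a, d) = 10
T(f) = √(-1 + f)
q(t) = 1/(-3 + t)
w(S) = -3/(10 + 10*S) (w(S) = -3*1/(10*(S + √(-1 + 2))) = -3*1/(10*(S + √1)) = -3*1/(10*(S + 1)) = -3*1/(10*(1 + S)) = -3/(10 + 10*S))
w(-5)*q(9) = (-3/(10 + 10*(-5)))/(-3 + 9) = -3/(10 - 50)/6 = -3/(-40)*(⅙) = -3*(-1/40)*(⅙) = (3/40)*(⅙) = 1/80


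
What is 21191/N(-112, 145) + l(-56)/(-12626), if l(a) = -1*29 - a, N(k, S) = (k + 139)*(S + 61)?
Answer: 66851848/17556453 ≈ 3.8078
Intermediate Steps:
N(k, S) = (61 + S)*(139 + k) (N(k, S) = (139 + k)*(61 + S) = (61 + S)*(139 + k))
l(a) = -29 - a
21191/N(-112, 145) + l(-56)/(-12626) = 21191/(8479 + 61*(-112) + 139*145 + 145*(-112)) + (-29 - 1*(-56))/(-12626) = 21191/(8479 - 6832 + 20155 - 16240) + (-29 + 56)*(-1/12626) = 21191/5562 + 27*(-1/12626) = 21191*(1/5562) - 27/12626 = 21191/5562 - 27/12626 = 66851848/17556453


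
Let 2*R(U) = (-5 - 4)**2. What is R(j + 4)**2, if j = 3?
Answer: 6561/4 ≈ 1640.3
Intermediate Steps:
R(U) = 81/2 (R(U) = (-5 - 4)**2/2 = (1/2)*(-9)**2 = (1/2)*81 = 81/2)
R(j + 4)**2 = (81/2)**2 = 6561/4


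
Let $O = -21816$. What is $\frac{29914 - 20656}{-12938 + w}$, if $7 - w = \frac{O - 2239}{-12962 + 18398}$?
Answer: $- \frac{50326488}{70268861} \approx -0.7162$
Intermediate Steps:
$w = \frac{62107}{5436}$ ($w = 7 - \frac{-21816 - 2239}{-12962 + 18398} = 7 - - \frac{24055}{5436} = 7 + \frac{24055}{5436} = \frac{62107}{5436} \approx 11.425$)
$\frac{29914 - 20656}{-12938 + w} = \frac{29914 - 20656}{-12938 + \frac{62107}{5436}} = \frac{9258}{- \frac{70268861}{5436}} = 9258 \left(- \frac{5436}{70268861}\right) = - \frac{50326488}{70268861}$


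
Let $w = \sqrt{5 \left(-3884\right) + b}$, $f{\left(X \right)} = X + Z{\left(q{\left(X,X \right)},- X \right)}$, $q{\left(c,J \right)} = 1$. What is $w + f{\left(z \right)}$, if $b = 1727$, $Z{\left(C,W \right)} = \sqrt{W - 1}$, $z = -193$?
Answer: $-193 + 8 \sqrt{3} + i \sqrt{17693} \approx -179.14 + 133.02 i$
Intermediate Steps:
$Z{\left(C,W \right)} = \sqrt{-1 + W}$
$f{\left(X \right)} = X + \sqrt{-1 - X}$
$w = i \sqrt{17693}$ ($w = \sqrt{5 \left(-3884\right) + 1727} = \sqrt{-19420 + 1727} = \sqrt{-17693} = i \sqrt{17693} \approx 133.02 i$)
$w + f{\left(z \right)} = i \sqrt{17693} - \left(193 - \sqrt{-1 - -193}\right) = i \sqrt{17693} - \left(193 - \sqrt{-1 + 193}\right) = i \sqrt{17693} - \left(193 - \sqrt{192}\right) = i \sqrt{17693} - \left(193 - 8 \sqrt{3}\right) = -193 + 8 \sqrt{3} + i \sqrt{17693}$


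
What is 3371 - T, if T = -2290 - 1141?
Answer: 6802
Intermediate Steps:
T = -3431
3371 - T = 3371 - 1*(-3431) = 3371 + 3431 = 6802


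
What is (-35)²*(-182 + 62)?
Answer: -147000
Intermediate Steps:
(-35)²*(-182 + 62) = 1225*(-120) = -147000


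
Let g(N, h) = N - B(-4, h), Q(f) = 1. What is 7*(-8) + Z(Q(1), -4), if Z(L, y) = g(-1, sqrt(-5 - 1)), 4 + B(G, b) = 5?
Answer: -58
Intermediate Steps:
B(G, b) = 1 (B(G, b) = -4 + 5 = 1)
g(N, h) = -1 + N (g(N, h) = N - 1*1 = N - 1 = -1 + N)
Z(L, y) = -2 (Z(L, y) = -1 - 1 = -2)
7*(-8) + Z(Q(1), -4) = 7*(-8) - 2 = -56 - 2 = -58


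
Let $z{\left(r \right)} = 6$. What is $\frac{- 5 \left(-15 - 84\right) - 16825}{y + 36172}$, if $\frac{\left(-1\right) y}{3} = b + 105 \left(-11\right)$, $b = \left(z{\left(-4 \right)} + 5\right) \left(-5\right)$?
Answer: $- \frac{8165}{19901} \approx -0.41028$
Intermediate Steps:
$b = -55$ ($b = \left(6 + 5\right) \left(-5\right) = 11 \left(-5\right) = -55$)
$y = 3630$ ($y = - 3 \left(-55 + 105 \left(-11\right)\right) = - 3 \left(-55 - 1155\right) = \left(-3\right) \left(-1210\right) = 3630$)
$\frac{- 5 \left(-15 - 84\right) - 16825}{y + 36172} = \frac{- 5 \left(-15 - 84\right) - 16825}{3630 + 36172} = \frac{\left(-5\right) \left(-99\right) - 16825}{39802} = \left(495 - 16825\right) \frac{1}{39802} = \left(-16330\right) \frac{1}{39802} = - \frac{8165}{19901}$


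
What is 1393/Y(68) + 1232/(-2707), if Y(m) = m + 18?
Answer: 3664899/232802 ≈ 15.743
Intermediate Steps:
Y(m) = 18 + m
1393/Y(68) + 1232/(-2707) = 1393/(18 + 68) + 1232/(-2707) = 1393/86 + 1232*(-1/2707) = 1393*(1/86) - 1232/2707 = 1393/86 - 1232/2707 = 3664899/232802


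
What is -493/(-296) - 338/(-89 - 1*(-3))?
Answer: 71223/12728 ≈ 5.5958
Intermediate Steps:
-493/(-296) - 338/(-89 - 1*(-3)) = -493*(-1/296) - 338/(-89 + 3) = 493/296 - 338/(-86) = 493/296 - 338*(-1/86) = 493/296 + 169/43 = 71223/12728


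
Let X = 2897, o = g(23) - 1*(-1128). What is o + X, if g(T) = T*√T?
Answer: 4025 + 23*√23 ≈ 4135.3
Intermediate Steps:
g(T) = T^(3/2)
o = 1128 + 23*√23 (o = 23^(3/2) - 1*(-1128) = 23*√23 + 1128 = 1128 + 23*√23 ≈ 1238.3)
o + X = (1128 + 23*√23) + 2897 = 4025 + 23*√23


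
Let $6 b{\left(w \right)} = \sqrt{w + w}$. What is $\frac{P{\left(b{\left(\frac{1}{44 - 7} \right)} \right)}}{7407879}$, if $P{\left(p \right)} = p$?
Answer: $\frac{\sqrt{74}}{1644549138} \approx 5.2308 \cdot 10^{-9}$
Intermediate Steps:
$b{\left(w \right)} = \frac{\sqrt{2} \sqrt{w}}{6}$ ($b{\left(w \right)} = \frac{\sqrt{w + w}}{6} = \frac{\sqrt{2 w}}{6} = \frac{\sqrt{2} \sqrt{w}}{6}$)
$\frac{P{\left(b{\left(\frac{1}{44 - 7} \right)} \right)}}{7407879} = \frac{\frac{1}{6} \sqrt{2} \sqrt{\frac{1}{44 - 7}}}{7407879} = \frac{\sqrt{2} \sqrt{\frac{1}{37}}}{6} \cdot \frac{1}{7407879} = \frac{\sqrt{2}}{6 \sqrt{37}} \cdot \frac{1}{7407879} = \frac{\sqrt{2} \frac{\sqrt{37}}{37}}{6} \cdot \frac{1}{7407879} = \frac{\sqrt{74}}{222} \cdot \frac{1}{7407879} = \frac{\sqrt{74}}{1644549138}$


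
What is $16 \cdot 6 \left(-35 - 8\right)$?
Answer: $-4128$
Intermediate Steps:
$16 \cdot 6 \left(-35 - 8\right) = 96 \left(-35 - 8\right) = 96 \left(-43\right) = -4128$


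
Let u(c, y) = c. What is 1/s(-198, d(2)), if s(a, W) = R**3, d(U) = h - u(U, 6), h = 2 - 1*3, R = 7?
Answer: 1/343 ≈ 0.0029155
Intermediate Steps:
h = -1 (h = 2 - 3 = -1)
d(U) = -1 - U
s(a, W) = 343 (s(a, W) = 7**3 = 343)
1/s(-198, d(2)) = 1/343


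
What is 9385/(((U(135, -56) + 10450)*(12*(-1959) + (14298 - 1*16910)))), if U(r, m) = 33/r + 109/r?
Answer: -253395/7370499808 ≈ -3.4380e-5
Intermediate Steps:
U(r, m) = 142/r
9385/(((U(135, -56) + 10450)*(12*(-1959) + (14298 - 1*16910)))) = 9385/(((142/135 + 10450)*(12*(-1959) + (14298 - 1*16910)))) = 9385/(((142*(1/135) + 10450)*(-23508 + (14298 - 16910)))) = 9385/(((142/135 + 10450)*(-23508 - 2612))) = 9385/(((1410892/135)*(-26120))) = 9385/(-7370499808/27) = 9385*(-27/7370499808) = -253395/7370499808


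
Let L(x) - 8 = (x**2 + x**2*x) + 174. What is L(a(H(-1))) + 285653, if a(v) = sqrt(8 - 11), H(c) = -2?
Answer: 285832 - 3*I*sqrt(3) ≈ 2.8583e+5 - 5.1962*I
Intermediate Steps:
a(v) = I*sqrt(3) (a(v) = sqrt(-3) = I*sqrt(3))
L(x) = 182 + x**2 + x**3 (L(x) = 8 + ((x**2 + x**2*x) + 174) = 8 + ((x**2 + x**3) + 174) = 8 + (174 + x**2 + x**3) = 182 + x**2 + x**3)
L(a(H(-1))) + 285653 = (182 + (I*sqrt(3))**2 + (I*sqrt(3))**3) + 285653 = (182 - 3 - 3*I*sqrt(3)) + 285653 = (179 - 3*I*sqrt(3)) + 285653 = 285832 - 3*I*sqrt(3)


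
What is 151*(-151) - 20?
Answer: -22821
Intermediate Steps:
151*(-151) - 20 = -22801 - 20 = -22821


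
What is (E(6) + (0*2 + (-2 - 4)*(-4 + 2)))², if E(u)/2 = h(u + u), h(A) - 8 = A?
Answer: 2704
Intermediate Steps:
h(A) = 8 + A
E(u) = 16 + 4*u (E(u) = 2*(8 + (u + u)) = 2*(8 + 2*u) = 16 + 4*u)
(E(6) + (0*2 + (-2 - 4)*(-4 + 2)))² = ((16 + 4*6) + (0*2 + (-2 - 4)*(-4 + 2)))² = ((16 + 24) + (0 - 6*(-2)))² = (40 + (0 + 12))² = (40 + 12)² = 52² = 2704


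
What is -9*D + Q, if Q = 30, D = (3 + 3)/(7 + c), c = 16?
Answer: 636/23 ≈ 27.652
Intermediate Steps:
D = 6/23 (D = (3 + 3)/(7 + 16) = 6/23 ≈ 0.26087)
-9*D + Q = -9*6/23 + 30 = -54/23 + 30 = 636/23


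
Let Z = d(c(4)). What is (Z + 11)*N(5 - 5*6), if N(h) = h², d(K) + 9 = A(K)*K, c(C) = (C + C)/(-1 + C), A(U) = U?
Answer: 51250/9 ≈ 5694.4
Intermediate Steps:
c(C) = 2*C/(-1 + C) (c(C) = (2*C)/(-1 + C) = 2*C/(-1 + C))
d(K) = -9 + K² (d(K) = -9 + K*K = -9 + K²)
Z = -17/9 (Z = -9 + (2*4/(-1 + 4))² = -9 + (2*4/3)² = -9 + (2*4*(⅓))² = -9 + (8/3)² = -9 + 64/9 = -17/9 ≈ -1.8889)
(Z + 11)*N(5 - 5*6) = (-17/9 + 11)*(5 - 5*6)² = 82*(5 - 30)²/9 = (82/9)*(-25)² = (82/9)*625 = 51250/9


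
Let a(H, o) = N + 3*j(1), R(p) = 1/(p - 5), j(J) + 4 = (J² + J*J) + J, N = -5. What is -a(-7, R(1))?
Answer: 8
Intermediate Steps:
j(J) = -4 + J + 2*J² (j(J) = -4 + ((J² + J*J) + J) = -4 + ((J² + J²) + J) = -4 + (2*J² + J) = -4 + (J + 2*J²) = -4 + J + 2*J²)
R(p) = 1/(-5 + p)
a(H, o) = -8 (a(H, o) = -5 + 3*(-4 + 1 + 2*1²) = -5 + 3*(-4 + 1 + 2*1) = -5 + 3*(-4 + 1 + 2) = -5 + 3*(-1) = -5 - 3 = -8)
-a(-7, R(1)) = -1*(-8) = 8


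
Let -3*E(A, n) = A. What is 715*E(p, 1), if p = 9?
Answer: -2145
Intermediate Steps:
E(A, n) = -A/3
715*E(p, 1) = 715*(-⅓*9) = 715*(-3) = -2145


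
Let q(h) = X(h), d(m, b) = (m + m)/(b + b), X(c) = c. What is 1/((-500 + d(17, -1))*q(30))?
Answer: -1/15510 ≈ -6.4475e-5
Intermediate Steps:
d(m, b) = m/b (d(m, b) = (2*m)/((2*b)) = (2*m)*(1/(2*b)) = m/b)
q(h) = h
1/((-500 + d(17, -1))*q(30)) = 1/(-500 + 17/(-1)*30) = (1/30)/(-500 + 17*(-1)) = (1/30)/(-500 - 17) = (1/30)/(-517) = -1/517*1/30 = -1/15510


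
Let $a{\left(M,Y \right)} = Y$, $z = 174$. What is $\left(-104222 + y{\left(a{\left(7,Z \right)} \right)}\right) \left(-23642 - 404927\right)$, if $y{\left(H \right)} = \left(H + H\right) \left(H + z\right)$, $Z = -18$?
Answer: $47073161822$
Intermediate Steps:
$y{\left(H \right)} = 2 H \left(174 + H\right)$ ($y{\left(H \right)} = \left(H + H\right) \left(H + 174\right) = 2 H \left(174 + H\right)$)
$\left(-104222 + y{\left(a{\left(7,Z \right)} \right)}\right) \left(-23642 - 404927\right) = \left(-104222 + 2 \left(-18\right) \left(174 - 18\right)\right) \left(-23642 - 404927\right) = \left(-104222 + 2 \left(-18\right) 156\right) \left(-428569\right) = \left(-104222 - 5616\right) \left(-428569\right) = \left(-109838\right) \left(-428569\right) = 47073161822$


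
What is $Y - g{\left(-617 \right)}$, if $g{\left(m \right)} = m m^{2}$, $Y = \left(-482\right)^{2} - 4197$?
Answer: $235113240$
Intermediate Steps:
$Y = 228127$ ($Y = 232324 - 4197 = 228127$)
$g{\left(m \right)} = m^{3}$
$Y - g{\left(-617 \right)} = 228127 - \left(-617\right)^{3} = 228127 - -234885113 = 228127 + 234885113 = 235113240$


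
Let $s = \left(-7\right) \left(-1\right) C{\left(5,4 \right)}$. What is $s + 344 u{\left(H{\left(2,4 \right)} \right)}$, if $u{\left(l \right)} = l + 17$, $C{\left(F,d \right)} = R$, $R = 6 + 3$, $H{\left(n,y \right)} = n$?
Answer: $6599$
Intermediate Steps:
$R = 9$
$C{\left(F,d \right)} = 9$
$s = 63$ ($s = \left(-7\right) \left(-1\right) 9 = 7 \cdot 9 = 63$)
$u{\left(l \right)} = 17 + l$
$s + 344 u{\left(H{\left(2,4 \right)} \right)} = 63 + 344 \left(17 + 2\right) = 63 + 344 \cdot 19 = 63 + 6536 = 6599$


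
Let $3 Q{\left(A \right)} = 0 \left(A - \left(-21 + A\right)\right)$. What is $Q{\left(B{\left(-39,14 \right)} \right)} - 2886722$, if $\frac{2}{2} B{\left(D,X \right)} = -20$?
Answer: $-2886722$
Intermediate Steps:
$B{\left(D,X \right)} = -20$
$Q{\left(A \right)} = 0$ ($Q{\left(A \right)} = \frac{0 \left(A - \left(-21 + A\right)\right)}{3} = \frac{0 \cdot 21}{3} = \frac{1}{3} \cdot 0 = 0$)
$Q{\left(B{\left(-39,14 \right)} \right)} - 2886722 = 0 - 2886722 = -2886722$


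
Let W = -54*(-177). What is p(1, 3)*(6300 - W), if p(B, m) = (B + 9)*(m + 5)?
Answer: -260640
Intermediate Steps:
p(B, m) = (5 + m)*(9 + B) (p(B, m) = (9 + B)*(5 + m) = (5 + m)*(9 + B))
W = 9558
p(1, 3)*(6300 - W) = (45 + 5*1 + 9*3 + 1*3)*(6300 - 1*9558) = (45 + 5 + 27 + 3)*(6300 - 9558) = 80*(-3258) = -260640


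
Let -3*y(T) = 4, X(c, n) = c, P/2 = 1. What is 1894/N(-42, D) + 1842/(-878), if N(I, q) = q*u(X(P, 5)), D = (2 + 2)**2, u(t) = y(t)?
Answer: -1276671/14048 ≈ -90.879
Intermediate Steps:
P = 2 (P = 2*1 = 2)
y(T) = -4/3 (y(T) = -1/3*4 = -4/3)
u(t) = -4/3
D = 16 (D = 4**2 = 16)
N(I, q) = -4*q/3 (N(I, q) = q*(-4/3) = -4*q/3)
1894/N(-42, D) + 1842/(-878) = 1894/((-4/3*16)) + 1842/(-878) = 1894/(-64/3) + 1842*(-1/878) = 1894*(-3/64) - 921/439 = -2841/32 - 921/439 = -1276671/14048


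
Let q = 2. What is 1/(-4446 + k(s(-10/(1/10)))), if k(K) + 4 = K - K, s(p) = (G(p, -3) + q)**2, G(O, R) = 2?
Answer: -1/4450 ≈ -0.00022472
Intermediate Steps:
s(p) = 16 (s(p) = (2 + 2)**2 = 4**2 = 16)
k(K) = -4 (k(K) = -4 + (K - K) = -4 + 0 = -4)
1/(-4446 + k(s(-10/(1/10)))) = 1/(-4446 - 4) = 1/(-4450) = -1/4450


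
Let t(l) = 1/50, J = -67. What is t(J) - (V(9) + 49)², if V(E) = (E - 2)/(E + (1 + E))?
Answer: -43991839/18050 ≈ -2437.2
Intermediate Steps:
t(l) = 1/50
V(E) = (-2 + E)/(1 + 2*E)
t(J) - (V(9) + 49)² = 1/50 - ((-2 + 9)/(1 + 2*9) + 49)² = 1/50 - (7/(1 + 18) + 49)² = 1/50 - (7/19 + 49)² = 1/50 - (938/19)² = 1/50 - 1*879844/361 = 1/50 - 879844/361 = -43991839/18050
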